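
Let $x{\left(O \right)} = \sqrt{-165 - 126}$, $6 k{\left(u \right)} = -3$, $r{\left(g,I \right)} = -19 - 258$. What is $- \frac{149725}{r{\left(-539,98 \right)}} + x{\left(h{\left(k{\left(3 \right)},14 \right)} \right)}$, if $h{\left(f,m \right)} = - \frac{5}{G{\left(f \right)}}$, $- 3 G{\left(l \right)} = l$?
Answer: $\frac{149725}{277} + i \sqrt{291} \approx 540.52 + 17.059 i$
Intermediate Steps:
$r{\left(g,I \right)} = -277$
$G{\left(l \right)} = - \frac{l}{3}$
$k{\left(u \right)} = - \frac{1}{2}$ ($k{\left(u \right)} = \frac{1}{6} \left(-3\right) = - \frac{1}{2}$)
$h{\left(f,m \right)} = \frac{15}{f}$ ($h{\left(f,m \right)} = - \frac{5}{\left(- \frac{1}{3}\right) f} = - 5 \left(- \frac{3}{f}\right) = \frac{15}{f}$)
$x{\left(O \right)} = i \sqrt{291}$ ($x{\left(O \right)} = \sqrt{-291} = i \sqrt{291}$)
$- \frac{149725}{r{\left(-539,98 \right)}} + x{\left(h{\left(k{\left(3 \right)},14 \right)} \right)} = - \frac{149725}{-277} + i \sqrt{291} = \left(-149725\right) \left(- \frac{1}{277}\right) + i \sqrt{291} = \frac{149725}{277} + i \sqrt{291}$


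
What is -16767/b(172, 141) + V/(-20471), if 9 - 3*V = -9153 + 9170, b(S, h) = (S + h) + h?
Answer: -1029708139/27881502 ≈ -36.932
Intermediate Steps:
b(S, h) = S + 2*h
V = -8/3 (V = 3 - (-9153 + 9170)/3 = 3 - 1/3*17 = 3 - 17/3 = -8/3 ≈ -2.6667)
-16767/b(172, 141) + V/(-20471) = -16767/(172 + 2*141) - 8/3/(-20471) = -16767/(172 + 282) - 8/3*(-1/20471) = -16767/454 + 8/61413 = -1029708139/27881502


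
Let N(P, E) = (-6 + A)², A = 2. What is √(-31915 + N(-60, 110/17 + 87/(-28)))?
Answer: 7*I*√651 ≈ 178.6*I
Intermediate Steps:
N(P, E) = 16 (N(P, E) = (-6 + 2)² = (-4)² = 16)
√(-31915 + N(-60, 110/17 + 87/(-28))) = √(-31915 + 16) = √(-31899) = 7*I*√651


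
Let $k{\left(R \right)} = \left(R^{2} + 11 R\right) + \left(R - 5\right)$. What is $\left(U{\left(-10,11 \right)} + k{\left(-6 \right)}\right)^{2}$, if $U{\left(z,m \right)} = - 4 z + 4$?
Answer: $9$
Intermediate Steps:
$U{\left(z,m \right)} = 4 - 4 z$
$k{\left(R \right)} = -5 + R^{2} + 12 R$ ($k{\left(R \right)} = \left(R^{2} + 11 R\right) + \left(-5 + R\right) = -5 + R^{2} + 12 R$)
$\left(U{\left(-10,11 \right)} + k{\left(-6 \right)}\right)^{2} = \left(\left(4 - -40\right) + \left(-5 + \left(-6\right)^{2} + 12 \left(-6\right)\right)\right)^{2} = \left(\left(4 + 40\right) - 41\right)^{2} = \left(44 - 41\right)^{2} = 3^{2} = 9$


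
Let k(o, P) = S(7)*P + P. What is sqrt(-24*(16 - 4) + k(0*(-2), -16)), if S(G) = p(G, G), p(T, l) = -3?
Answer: 16*I ≈ 16.0*I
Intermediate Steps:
S(G) = -3
k(o, P) = -2*P (k(o, P) = -3*P + P = -2*P)
sqrt(-24*(16 - 4) + k(0*(-2), -16)) = sqrt(-24*(16 - 4) - 2*(-16)) = sqrt(-24*12 + 32) = sqrt(-288 + 32) = sqrt(-256) = 16*I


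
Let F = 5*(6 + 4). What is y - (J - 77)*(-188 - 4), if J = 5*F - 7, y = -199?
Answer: 31673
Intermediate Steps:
F = 50 (F = 5*10 = 50)
J = 243 (J = 5*50 - 7 = 250 - 7 = 243)
y - (J - 77)*(-188 - 4) = -199 - (243 - 77)*(-188 - 4) = -199 - 166*(-192) = -199 - 1*(-31872) = -199 + 31872 = 31673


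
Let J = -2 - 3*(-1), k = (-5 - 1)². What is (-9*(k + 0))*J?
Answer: -324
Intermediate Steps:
k = 36 (k = (-6)² = 36)
J = 1 (J = -2 + 3 = 1)
(-9*(k + 0))*J = -9*(36 + 0)*1 = -9*36*1 = -324*1 = -324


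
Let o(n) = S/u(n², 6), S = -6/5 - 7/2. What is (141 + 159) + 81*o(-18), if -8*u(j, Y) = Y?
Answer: 4038/5 ≈ 807.60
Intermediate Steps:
u(j, Y) = -Y/8
S = -47/10 (S = -6*⅕ - 7*½ = -6/5 - 7/2 = -47/10 ≈ -4.7000)
o(n) = 94/15 (o(n) = -47/(10*((-⅛*6))) = -47/(10*(-¾)) = -47/10*(-4/3) = 94/15)
(141 + 159) + 81*o(-18) = (141 + 159) + 81*(94/15) = 300 + 2538/5 = 4038/5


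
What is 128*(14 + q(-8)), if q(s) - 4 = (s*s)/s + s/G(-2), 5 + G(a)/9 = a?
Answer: 81664/63 ≈ 1296.3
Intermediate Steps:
G(a) = -45 + 9*a
q(s) = 4 + 62*s/63 (q(s) = 4 + ((s*s)/s + s/(-45 + 9*(-2))) = 4 + (s²/s + s/(-45 - 18)) = 4 + (s + s/(-63)) = 4 + (s + s*(-1/63)) = 4 + (s - s/63) = 4 + 62*s/63)
128*(14 + q(-8)) = 128*(14 + (4 + (62/63)*(-8))) = 128*(14 + (4 - 496/63)) = 128*(14 - 244/63) = 128*(638/63) = 81664/63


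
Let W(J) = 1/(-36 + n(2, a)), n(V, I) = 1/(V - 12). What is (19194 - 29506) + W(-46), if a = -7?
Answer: -3722642/361 ≈ -10312.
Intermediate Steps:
n(V, I) = 1/(-12 + V)
W(J) = -10/361 (W(J) = 1/(-36 + 1/(-12 + 2)) = 1/(-36 + 1/(-10)) = 1/(-36 - 1/10) = 1/(-361/10) = -10/361)
(19194 - 29506) + W(-46) = (19194 - 29506) - 10/361 = -10312 - 10/361 = -3722642/361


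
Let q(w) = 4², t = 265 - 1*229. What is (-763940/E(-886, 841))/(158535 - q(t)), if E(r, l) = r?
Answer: 381970/70223917 ≈ 0.0054393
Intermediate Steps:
t = 36 (t = 265 - 229 = 36)
q(w) = 16
(-763940/E(-886, 841))/(158535 - q(t)) = (-763940/(-886))/(158535 - 1*16) = (-763940*(-1/886))/(158535 - 16) = (381970/443)/158519 = (381970/443)*(1/158519) = 381970/70223917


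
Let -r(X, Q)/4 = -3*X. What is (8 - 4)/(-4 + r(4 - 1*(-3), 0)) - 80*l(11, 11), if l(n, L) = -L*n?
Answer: 193601/20 ≈ 9680.0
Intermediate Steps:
r(X, Q) = 12*X (r(X, Q) = -(-12)*X = 12*X)
l(n, L) = -L*n
(8 - 4)/(-4 + r(4 - 1*(-3), 0)) - 80*l(11, 11) = (8 - 4)/(-4 + 12*(4 - 1*(-3))) - (-80)*11*11 = 4/(-4 + 12*(4 + 3)) - 80*(-121) = 4/(-4 + 12*7) + 9680 = 4/(-4 + 84) + 9680 = 4/80 + 9680 = 4*(1/80) + 9680 = 1/20 + 9680 = 193601/20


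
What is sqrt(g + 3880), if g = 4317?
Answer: sqrt(8197) ≈ 90.537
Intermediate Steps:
sqrt(g + 3880) = sqrt(4317 + 3880) = sqrt(8197)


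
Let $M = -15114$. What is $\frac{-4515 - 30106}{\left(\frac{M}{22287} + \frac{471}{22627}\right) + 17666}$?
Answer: $- \frac{342332413379}{174674890583} \approx -1.9598$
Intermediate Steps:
$\frac{-4515 - 30106}{\left(\frac{M}{22287} + \frac{471}{22627}\right) + 17666} = \frac{-4515 - 30106}{\left(- \frac{15114}{22287} + \frac{471}{22627}\right) + 17666} = - \frac{34621}{\left(\left(-15114\right) \frac{1}{22287} + 471 \cdot \frac{1}{22627}\right) + 17666} = - \frac{34621}{\left(- \frac{5038}{7429} + \frac{471}{22627}\right) + 17666} = - \frac{34621}{- \frac{6499751}{9887999} + 17666} = - \frac{34621}{\frac{174674890583}{9887999}} = \left(-34621\right) \frac{9887999}{174674890583} = - \frac{342332413379}{174674890583}$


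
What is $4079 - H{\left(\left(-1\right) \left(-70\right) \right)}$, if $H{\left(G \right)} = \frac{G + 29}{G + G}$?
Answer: $\frac{570961}{140} \approx 4078.3$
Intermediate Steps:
$H{\left(G \right)} = \frac{29 + G}{2 G}$
$4079 - H{\left(\left(-1\right) \left(-70\right) \right)} = 4079 - \frac{29 - -70}{2 \left(\left(-1\right) \left(-70\right)\right)} = 4079 - \frac{29 + 70}{2 \cdot 70} = 4079 - \frac{1}{2} \cdot \frac{1}{70} \cdot 99 = 4079 - \frac{99}{140} = \frac{570961}{140}$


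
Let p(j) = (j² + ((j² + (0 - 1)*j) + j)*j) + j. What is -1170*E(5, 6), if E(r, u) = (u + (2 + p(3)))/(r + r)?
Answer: -5499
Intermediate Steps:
p(j) = j + j² + j³ (p(j) = (j² + ((j² - j) + j)*j) + j = (j² + j²*j) + j = (j² + j³) + j = j + j² + j³)
E(r, u) = (41 + u)/(2*r) (E(r, u) = (u + (2 + 3*(1 + 3 + 3²)))/(r + r) = (u + (2 + 3*(1 + 3 + 9)))/((2*r)) = (u + (2 + 3*13))*(1/(2*r)) = (u + (2 + 39))*(1/(2*r)) = (u + 41)*(1/(2*r)) = (41 + u)*(1/(2*r)) = (41 + u)/(2*r))
-1170*E(5, 6) = -585*(41 + 6)/5 = -585*47/5 = -1170*47/10 = -5499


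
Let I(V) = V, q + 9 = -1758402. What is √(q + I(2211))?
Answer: 10*I*√17562 ≈ 1325.2*I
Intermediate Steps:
q = -1758411 (q = -9 - 1758402 = -1758411)
√(q + I(2211)) = √(-1758411 + 2211) = √(-1756200) = 10*I*√17562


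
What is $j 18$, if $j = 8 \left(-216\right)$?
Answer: $-31104$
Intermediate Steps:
$j = -1728$
$j 18 = \left(-1728\right) 18 = -31104$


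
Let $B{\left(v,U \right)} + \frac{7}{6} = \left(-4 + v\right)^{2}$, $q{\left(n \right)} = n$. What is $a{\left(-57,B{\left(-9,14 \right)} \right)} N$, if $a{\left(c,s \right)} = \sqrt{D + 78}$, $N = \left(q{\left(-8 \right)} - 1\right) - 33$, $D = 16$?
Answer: $- 42 \sqrt{94} \approx -407.21$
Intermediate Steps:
$B{\left(v,U \right)} = - \frac{7}{6} + \left(-4 + v\right)^{2}$
$N = -42$ ($N = \left(-8 - 1\right) - 33 = -9 - 33 = -42$)
$a{\left(c,s \right)} = \sqrt{94}$ ($a{\left(c,s \right)} = \sqrt{16 + 78} = \sqrt{94}$)
$a{\left(-57,B{\left(-9,14 \right)} \right)} N = \sqrt{94} \left(-42\right) = - 42 \sqrt{94}$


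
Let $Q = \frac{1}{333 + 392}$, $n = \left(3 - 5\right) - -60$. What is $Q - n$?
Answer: $- \frac{42049}{725} \approx -57.999$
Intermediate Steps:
$n = 58$ ($n = -2 + 60 = 58$)
$Q = \frac{1}{725} \approx 0.0013793$
$Q - n = \frac{1}{725} - 58 = - \frac{42049}{725}$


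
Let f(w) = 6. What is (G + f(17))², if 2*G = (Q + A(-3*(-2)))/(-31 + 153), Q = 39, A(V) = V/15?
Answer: 56505289/1488400 ≈ 37.964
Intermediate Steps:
A(V) = V/15 (A(V) = V*(1/15) = V/15)
G = 197/1220 (G = ((39 + (-3*(-2))/15)/(-31 + 153))/2 = ((39 + (1/15)*6)/122)/2 = ((39 + ⅖)*(1/122))/2 = ((197/5)*(1/122))/2 = (½)*(197/610) = 197/1220 ≈ 0.16148)
(G + f(17))² = (197/1220 + 6)² = (7517/1220)² = 56505289/1488400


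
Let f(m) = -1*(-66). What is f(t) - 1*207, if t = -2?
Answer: -141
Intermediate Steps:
f(m) = 66
f(t) - 1*207 = 66 - 1*207 = 66 - 207 = -141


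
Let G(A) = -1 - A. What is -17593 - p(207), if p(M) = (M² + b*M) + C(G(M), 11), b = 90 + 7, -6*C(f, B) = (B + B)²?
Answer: -241321/3 ≈ -80440.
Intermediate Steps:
C(f, B) = -2*B²/3 (C(f, B) = -(B + B)²/6 = -4*B²/6 = -2*B²/3)
b = 97
p(M) = -242/3 + M² + 97*M (p(M) = (M² + 97*M) - ⅔*11² = (M² + 97*M) - ⅔*121 = (M² + 97*M) - 242/3 = -242/3 + M² + 97*M)
-17593 - p(207) = -17593 - (-242/3 + 207² + 97*207) = -17593 - (-242/3 + 42849 + 20079) = -17593 - 1*188542/3 = -17593 - 188542/3 = -241321/3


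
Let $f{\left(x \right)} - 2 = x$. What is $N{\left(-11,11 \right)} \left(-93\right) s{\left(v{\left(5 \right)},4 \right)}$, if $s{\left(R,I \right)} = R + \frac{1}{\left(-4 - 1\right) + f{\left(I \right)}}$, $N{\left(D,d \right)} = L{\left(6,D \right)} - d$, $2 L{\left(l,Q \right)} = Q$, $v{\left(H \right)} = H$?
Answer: $9207$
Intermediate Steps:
$f{\left(x \right)} = 2 + x$
$L{\left(l,Q \right)} = \frac{Q}{2}$
$N{\left(D,d \right)} = \frac{D}{2} - d$
$s{\left(R,I \right)} = R + \frac{1}{-3 + I}$ ($s{\left(R,I \right)} = R + \frac{1}{\left(-4 - 1\right) + \left(2 + I\right)} = R + \frac{1}{-5 + \left(2 + I\right)} = R + \frac{1}{-3 + I}$)
$N{\left(-11,11 \right)} \left(-93\right) s{\left(v{\left(5 \right)},4 \right)} = \left(\frac{1}{2} \left(-11\right) - 11\right) \left(-93\right) \frac{1 - 15 + 4 \cdot 5}{-3 + 4} = \left(- \frac{11}{2} - 11\right) \left(-93\right) \frac{1 - 15 + 20}{1} = \left(- \frac{33}{2}\right) \left(-93\right) 1 \cdot 6 = \frac{3069}{2} \cdot 6 = 9207$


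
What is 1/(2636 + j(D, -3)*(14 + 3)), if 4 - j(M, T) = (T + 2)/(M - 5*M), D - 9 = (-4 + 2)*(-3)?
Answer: 60/162223 ≈ 0.00036986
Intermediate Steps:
D = 15 (D = 9 + (-4 + 2)*(-3) = 9 - 2*(-3) = 9 + 6 = 15)
j(M, T) = 4 + (2 + T)/(4*M) (j(M, T) = 4 - (T + 2)/(M - 5*M) = 4 - (2 + T)/((-4*M)) = 4 - (2 + T)*(-1/(4*M)) = 4 - (-1)*(2 + T)/(4*M) = 4 + (2 + T)/(4*M))
1/(2636 + j(D, -3)*(14 + 3)) = 1/(2636 + ((¼)*(2 - 3 + 16*15)/15)*(14 + 3)) = 1/(2636 + ((¼)*(1/15)*(2 - 3 + 240))*17) = 1/(2636 + ((¼)*(1/15)*239)*17) = 1/(2636 + (239/60)*17) = 1/(2636 + 4063/60) = 1/(162223/60) = 60/162223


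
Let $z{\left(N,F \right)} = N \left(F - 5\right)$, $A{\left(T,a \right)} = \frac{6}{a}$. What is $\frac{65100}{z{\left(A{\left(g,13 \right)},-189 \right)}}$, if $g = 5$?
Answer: $- \frac{70525}{97} \approx -727.06$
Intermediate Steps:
$z{\left(N,F \right)} = N \left(-5 + F\right)$
$\frac{65100}{z{\left(A{\left(g,13 \right)},-189 \right)}} = \frac{65100}{\frac{6}{13} \left(-5 - 189\right)} = \frac{65100}{6 \cdot \frac{1}{13} \left(-194\right)} = \frac{65100}{\frac{6}{13} \left(-194\right)} = \frac{65100}{- \frac{1164}{13}} = 65100 \left(- \frac{13}{1164}\right) = - \frac{70525}{97}$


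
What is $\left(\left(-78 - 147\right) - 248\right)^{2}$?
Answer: $223729$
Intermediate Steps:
$\left(\left(-78 - 147\right) - 248\right)^{2} = \left(-225 - 248\right)^{2} = \left(-473\right)^{2} = 223729$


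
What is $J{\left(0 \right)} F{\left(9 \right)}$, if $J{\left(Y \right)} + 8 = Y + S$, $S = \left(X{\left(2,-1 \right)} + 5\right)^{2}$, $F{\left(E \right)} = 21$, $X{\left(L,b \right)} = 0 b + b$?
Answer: $168$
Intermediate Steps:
$X{\left(L,b \right)} = b$ ($X{\left(L,b \right)} = 0 + b = b$)
$S = 16$ ($S = \left(-1 + 5\right)^{2} = 4^{2} = 16$)
$J{\left(Y \right)} = 8 + Y$ ($J{\left(Y \right)} = -8 + \left(Y + 16\right) = -8 + \left(16 + Y\right) = 8 + Y$)
$J{\left(0 \right)} F{\left(9 \right)} = \left(8 + 0\right) 21 = 8 \cdot 21 = 168$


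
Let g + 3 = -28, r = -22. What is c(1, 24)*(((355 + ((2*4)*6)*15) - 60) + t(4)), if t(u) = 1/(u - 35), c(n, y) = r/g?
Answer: 692208/961 ≈ 720.30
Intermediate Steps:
g = -31 (g = -3 - 28 = -31)
c(n, y) = 22/31 (c(n, y) = -22/(-31) = -22*(-1/31) = 22/31)
t(u) = 1/(-35 + u)
c(1, 24)*(((355 + ((2*4)*6)*15) - 60) + t(4)) = 22*(((355 + ((2*4)*6)*15) - 60) + 1/(-35 + 4))/31 = 22*(((355 + (8*6)*15) - 60) + 1/(-31))/31 = 22*(((355 + 48*15) - 60) - 1/31)/31 = 22*(((355 + 720) - 60) - 1/31)/31 = 22*((1075 - 60) - 1/31)/31 = 22*(1015 - 1/31)/31 = (22/31)*(31464/31) = 692208/961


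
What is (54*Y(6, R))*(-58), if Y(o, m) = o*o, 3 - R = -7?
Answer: -112752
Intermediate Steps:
R = 10 (R = 3 - 1*(-7) = 3 + 7 = 10)
Y(o, m) = o²
(54*Y(6, R))*(-58) = (54*6²)*(-58) = (54*36)*(-58) = 1944*(-58) = -112752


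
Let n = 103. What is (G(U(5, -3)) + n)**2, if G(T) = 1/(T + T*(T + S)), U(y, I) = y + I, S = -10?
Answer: 2076481/196 ≈ 10594.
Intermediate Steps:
U(y, I) = I + y
G(T) = 1/(T + T*(-10 + T)) (G(T) = 1/(T + T*(T - 10)) = 1/(T + T*(-10 + T)))
(G(U(5, -3)) + n)**2 = (1/((-3 + 5)*(-9 + (-3 + 5))) + 103)**2 = (1/(2*(-9 + 2)) + 103)**2 = ((1/2)/(-7) + 103)**2 = ((1/2)*(-1/7) + 103)**2 = (-1/14 + 103)**2 = (1441/14)**2 = 2076481/196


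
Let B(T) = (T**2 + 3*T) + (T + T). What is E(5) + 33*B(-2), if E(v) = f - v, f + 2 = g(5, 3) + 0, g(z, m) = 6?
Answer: -199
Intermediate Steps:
B(T) = T**2 + 5*T (B(T) = (T**2 + 3*T) + 2*T = T**2 + 5*T)
f = 4 (f = -2 + (6 + 0) = -2 + 6 = 4)
E(v) = 4 - v
E(5) + 33*B(-2) = (4 - 1*5) + 33*(-2*(5 - 2)) = (4 - 5) + 33*(-2*3) = -1 + 33*(-6) = -1 - 198 = -199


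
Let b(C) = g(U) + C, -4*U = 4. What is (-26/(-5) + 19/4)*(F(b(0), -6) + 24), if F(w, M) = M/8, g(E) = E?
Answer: 18507/80 ≈ 231.34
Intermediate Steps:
U = -1 (U = -¼*4 = -1)
b(C) = -1 + C
F(w, M) = M/8 (F(w, M) = M*(⅛) = M/8)
(-26/(-5) + 19/4)*(F(b(0), -6) + 24) = (-26/(-5) + 19/4)*((⅛)*(-6) + 24) = (-26*(-⅕) + 19*(¼))*(-¾ + 24) = (26/5 + 19/4)*(93/4) = (199/20)*(93/4) = 18507/80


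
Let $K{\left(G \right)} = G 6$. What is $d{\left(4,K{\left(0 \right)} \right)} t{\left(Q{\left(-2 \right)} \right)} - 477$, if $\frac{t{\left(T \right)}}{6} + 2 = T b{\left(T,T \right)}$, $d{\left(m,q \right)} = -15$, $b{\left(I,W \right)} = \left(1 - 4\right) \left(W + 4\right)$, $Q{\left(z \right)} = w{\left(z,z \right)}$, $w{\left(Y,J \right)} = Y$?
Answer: $-1377$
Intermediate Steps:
$K{\left(G \right)} = 6 G$
$Q{\left(z \right)} = z$
$b{\left(I,W \right)} = -12 - 3 W$ ($b{\left(I,W \right)} = - 3 \left(4 + W\right) = -12 - 3 W$)
$t{\left(T \right)} = -12 + 6 T \left(-12 - 3 T\right)$
$d{\left(4,K{\left(0 \right)} \right)} t{\left(Q{\left(-2 \right)} \right)} - 477 = - 15 \left(-12 - - 36 \left(4 - 2\right)\right) - 477 = - 15 \left(-12 - \left(-36\right) 2\right) - 477 = - 15 \left(-12 + 72\right) - 477 = \left(-15\right) 60 - 477 = -900 - 477 = -1377$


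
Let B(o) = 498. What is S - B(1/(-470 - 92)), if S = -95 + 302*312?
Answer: 93631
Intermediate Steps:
S = 94129 (S = -95 + 94224 = 94129)
S - B(1/(-470 - 92)) = 94129 - 1*498 = 94129 - 498 = 93631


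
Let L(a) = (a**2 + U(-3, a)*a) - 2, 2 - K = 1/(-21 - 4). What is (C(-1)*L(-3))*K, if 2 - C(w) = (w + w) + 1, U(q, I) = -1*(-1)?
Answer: 612/25 ≈ 24.480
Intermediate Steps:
U(q, I) = 1
K = 51/25 (K = 2 - 1/(-21 - 4) = 2 - 1/(-25) = 2 - 1*(-1/25) = 2 + 1/25 = 51/25 ≈ 2.0400)
C(w) = 1 - 2*w (C(w) = 2 - ((w + w) + 1) = 2 - (2*w + 1) = 2 - (1 + 2*w) = 2 + (-1 - 2*w) = 1 - 2*w)
L(a) = -2 + a + a**2 (L(a) = (a**2 + 1*a) - 2 = (a**2 + a) - 2 = (a + a**2) - 2 = -2 + a + a**2)
(C(-1)*L(-3))*K = ((1 - 2*(-1))*(-2 - 3 + (-3)**2))*(51/25) = ((1 + 2)*(-2 - 3 + 9))*(51/25) = (3*4)*(51/25) = 12*(51/25) = 612/25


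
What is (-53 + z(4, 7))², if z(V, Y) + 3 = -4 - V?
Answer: 4096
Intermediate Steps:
z(V, Y) = -7 - V (z(V, Y) = -3 + (-4 - V) = -7 - V)
(-53 + z(4, 7))² = (-53 + (-7 - 1*4))² = (-53 + (-7 - 4))² = (-53 - 11)² = (-64)² = 4096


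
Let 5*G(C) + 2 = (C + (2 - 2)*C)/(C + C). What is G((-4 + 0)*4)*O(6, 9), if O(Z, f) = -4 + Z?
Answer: -3/5 ≈ -0.60000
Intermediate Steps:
G(C) = -3/10 (G(C) = -2/5 + ((C + (2 - 2)*C)/(C + C))/5 = -2/5 + ((C + 0*C)/((2*C)))/5 = -2/5 + ((C + 0)*(1/(2*C)))/5 = -2/5 + (C*(1/(2*C)))/5 = -2/5 + (1/5)*(1/2) = -2/5 + 1/10 = -3/10)
G((-4 + 0)*4)*O(6, 9) = -3*(-4 + 6)/10 = -3/10*2 = -3/5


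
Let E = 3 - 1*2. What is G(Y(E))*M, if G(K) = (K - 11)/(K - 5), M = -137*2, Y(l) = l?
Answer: -685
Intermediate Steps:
E = 1 (E = 3 - 2 = 1)
M = -274
G(K) = (-11 + K)/(-5 + K)
G(Y(E))*M = ((-11 + 1)/(-5 + 1))*(-274) = (-10/(-4))*(-274) = -1/4*(-10)*(-274) = (5/2)*(-274) = -685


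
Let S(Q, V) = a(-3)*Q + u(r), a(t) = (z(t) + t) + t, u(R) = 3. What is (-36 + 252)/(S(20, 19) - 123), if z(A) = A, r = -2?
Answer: -18/25 ≈ -0.72000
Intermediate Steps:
a(t) = 3*t (a(t) = (t + t) + t = 2*t + t = 3*t)
S(Q, V) = 3 - 9*Q (S(Q, V) = (3*(-3))*Q + 3 = -9*Q + 3 = 3 - 9*Q)
(-36 + 252)/(S(20, 19) - 123) = (-36 + 252)/((3 - 9*20) - 123) = 216/((3 - 180) - 123) = 216/(-177 - 123) = 216/(-300) = 216*(-1/300) = -18/25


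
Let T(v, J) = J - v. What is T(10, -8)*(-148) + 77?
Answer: 2741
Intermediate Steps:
T(10, -8)*(-148) + 77 = (-8 - 1*10)*(-148) + 77 = (-8 - 10)*(-148) + 77 = -18*(-148) + 77 = 2664 + 77 = 2741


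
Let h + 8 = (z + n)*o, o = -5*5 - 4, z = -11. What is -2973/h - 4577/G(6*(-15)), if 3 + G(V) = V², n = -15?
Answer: -27486823/6040362 ≈ -4.5505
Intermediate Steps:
o = -29 (o = -25 - 4 = -29)
G(V) = -3 + V²
h = 746 (h = -8 + (-11 - 15)*(-29) = -8 - 26*(-29) = -8 + 754 = 746)
-2973/h - 4577/G(6*(-15)) = -2973/746 - 4577/(-3 + (6*(-15))²) = -2973*1/746 - 4577/(-3 + (-90)²) = -2973/746 - 4577/(-3 + 8100) = -2973/746 - 4577/8097 = -27486823/6040362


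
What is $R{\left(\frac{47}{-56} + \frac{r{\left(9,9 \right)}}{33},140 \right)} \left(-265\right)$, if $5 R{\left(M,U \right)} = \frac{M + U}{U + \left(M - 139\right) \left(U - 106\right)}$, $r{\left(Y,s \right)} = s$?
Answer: $\frac{4552223}{2836842} \approx 1.6047$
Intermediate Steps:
$R{\left(M,U \right)} = \frac{M + U}{5 \left(U + \left(-139 + M\right) \left(-106 + U\right)\right)}$ ($R{\left(M,U \right)} = \frac{\left(M + U\right) \frac{1}{U + \left(M - 139\right) \left(U - 106\right)}}{5} = \frac{\left(M + U\right) \frac{1}{U + \left(-139 + M\right) \left(-106 + U\right)}}{5} = \frac{\frac{1}{U + \left(-139 + M\right) \left(-106 + U\right)} \left(M + U\right)}{5} = \frac{M + U}{5 \left(U + \left(-139 + M\right) \left(-106 + U\right)\right)}$)
$R{\left(\frac{47}{-56} + \frac{r{\left(9,9 \right)}}{33},140 \right)} \left(-265\right) = \frac{\left(\frac{47}{-56} + \frac{9}{33}\right) + 140}{5 \left(14734 - 19320 - 106 \left(\frac{47}{-56} + \frac{9}{33}\right) + \left(\frac{47}{-56} + \frac{9}{33}\right) 140\right)} \left(-265\right) = \frac{\left(47 \left(- \frac{1}{56}\right) + 9 \cdot \frac{1}{33}\right) + 140}{5 \left(14734 - 19320 - 106 \left(47 \left(- \frac{1}{56}\right) + 9 \cdot \frac{1}{33}\right) + \left(47 \left(- \frac{1}{56}\right) + 9 \cdot \frac{1}{33}\right) 140\right)} \left(-265\right) = \frac{\left(- \frac{47}{56} + \frac{3}{11}\right) + 140}{5 \left(14734 - 19320 - 106 \left(- \frac{47}{56} + \frac{3}{11}\right) + \left(- \frac{47}{56} + \frac{3}{11}\right) 140\right)} \left(-265\right) = \frac{- \frac{349}{616} + 140}{5 \left(14734 - 19320 - - \frac{18497}{308} - \frac{1745}{22}\right)} \left(-265\right) = \frac{1}{5} \frac{1}{14734 - 19320 + \frac{18497}{308} - \frac{1745}{22}} \cdot \frac{85891}{616} \left(-265\right) = \frac{1}{5} \frac{1}{- \frac{1418421}{308}} \cdot \frac{85891}{616} \left(-265\right) = \frac{1}{5} \left(- \frac{308}{1418421}\right) \frac{85891}{616} \left(-265\right) = \left(- \frac{85891}{14184210}\right) \left(-265\right) = \frac{4552223}{2836842}$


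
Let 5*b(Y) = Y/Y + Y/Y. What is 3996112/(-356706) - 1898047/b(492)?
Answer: -1692615879067/356706 ≈ -4.7451e+6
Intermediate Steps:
b(Y) = ⅖ (b(Y) = (Y/Y + Y/Y)/5 = (1 + 1)/5 = (⅕)*2 = ⅖)
3996112/(-356706) - 1898047/b(492) = 3996112/(-356706) - 1898047/⅖ = 3996112*(-1/356706) - 1898047*5/2 = -1998056/178353 - 9490235/2 = -1692615879067/356706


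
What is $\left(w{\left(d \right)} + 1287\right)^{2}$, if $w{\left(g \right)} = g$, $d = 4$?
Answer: $1666681$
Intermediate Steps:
$\left(w{\left(d \right)} + 1287\right)^{2} = \left(4 + 1287\right)^{2} = 1291^{2} = 1666681$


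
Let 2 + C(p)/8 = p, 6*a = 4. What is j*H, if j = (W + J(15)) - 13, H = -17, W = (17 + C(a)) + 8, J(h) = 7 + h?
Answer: -1190/3 ≈ -396.67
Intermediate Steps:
a = ⅔ (a = (⅙)*4 = ⅔ ≈ 0.66667)
C(p) = -16 + 8*p
W = 43/3 (W = (17 + (-16 + 8*(⅔))) + 8 = (17 + (-16 + 16/3)) + 8 = (17 - 32/3) + 8 = 19/3 + 8 = 43/3 ≈ 14.333)
j = 70/3 (j = (43/3 + (7 + 15)) - 13 = (43/3 + 22) - 13 = 109/3 - 13 = 70/3 ≈ 23.333)
j*H = (70/3)*(-17) = -1190/3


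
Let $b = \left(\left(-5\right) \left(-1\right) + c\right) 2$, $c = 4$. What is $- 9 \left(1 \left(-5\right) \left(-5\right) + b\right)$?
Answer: $-387$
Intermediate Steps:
$b = 18$ ($b = \left(\left(-5\right) \left(-1\right) + 4\right) 2 = \left(5 + 4\right) 2 = 9 \cdot 2 = 18$)
$- 9 \left(1 \left(-5\right) \left(-5\right) + b\right) = - 9 \left(1 \left(-5\right) \left(-5\right) + 18\right) = - 9 \left(\left(-5\right) \left(-5\right) + 18\right) = - 9 \left(25 + 18\right) = \left(-9\right) 43 = -387$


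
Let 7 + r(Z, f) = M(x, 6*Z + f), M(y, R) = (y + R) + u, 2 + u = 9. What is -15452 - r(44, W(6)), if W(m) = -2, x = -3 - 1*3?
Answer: -15708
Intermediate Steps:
u = 7 (u = -2 + 9 = 7)
x = -6 (x = -3 - 3 = -6)
M(y, R) = 7 + R + y (M(y, R) = (y + R) + 7 = (R + y) + 7 = 7 + R + y)
r(Z, f) = -6 + f + 6*Z (r(Z, f) = -7 + (7 + (6*Z + f) - 6) = -7 + (7 + (f + 6*Z) - 6) = -7 + (1 + f + 6*Z) = -6 + f + 6*Z)
-15452 - r(44, W(6)) = -15452 - (-6 - 2 + 6*44) = -15452 - (-6 - 2 + 264) = -15452 - 1*256 = -15452 - 256 = -15708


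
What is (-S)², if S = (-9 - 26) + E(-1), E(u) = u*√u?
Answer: (35 + I)² ≈ 1224.0 + 70.0*I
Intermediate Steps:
E(u) = u^(3/2)
S = -35 - I (S = (-9 - 26) + (-1)^(3/2) = -35 - I ≈ -35.0 - 1.0*I)
(-S)² = (-(-35 - I))² = (35 + I)²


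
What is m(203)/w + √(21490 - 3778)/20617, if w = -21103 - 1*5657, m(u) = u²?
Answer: -41209/26760 + 12*√123/20617 ≈ -1.5335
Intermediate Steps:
w = -26760 (w = -21103 - 5657 = -26760)
m(203)/w + √(21490 - 3778)/20617 = 203²/(-26760) + √(21490 - 3778)/20617 = 41209*(-1/26760) + √17712*(1/20617) = -41209/26760 + (12*√123)*(1/20617) = -41209/26760 + 12*√123/20617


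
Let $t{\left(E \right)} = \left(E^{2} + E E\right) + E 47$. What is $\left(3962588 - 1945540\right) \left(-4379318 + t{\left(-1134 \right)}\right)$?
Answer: $-3753129281792$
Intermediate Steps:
$t{\left(E \right)} = 2 E^{2} + 47 E$ ($t{\left(E \right)} = \left(E^{2} + E^{2}\right) + 47 E = 2 E^{2} + 47 E$)
$\left(3962588 - 1945540\right) \left(-4379318 + t{\left(-1134 \right)}\right) = \left(3962588 - 1945540\right) \left(-4379318 - 1134 \left(47 + 2 \left(-1134\right)\right)\right) = 2017048 \left(-4379318 - 1134 \left(47 - 2268\right)\right) = 2017048 \left(-4379318 - -2518614\right) = 2017048 \left(-4379318 + 2518614\right) = 2017048 \left(-1860704\right) = -3753129281792$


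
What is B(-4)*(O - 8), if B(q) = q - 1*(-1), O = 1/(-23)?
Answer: 555/23 ≈ 24.130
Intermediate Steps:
O = -1/23 ≈ -0.043478
B(q) = 1 + q (B(q) = q + 1 = 1 + q)
B(-4)*(O - 8) = (1 - 4)*(-1/23 - 8) = -3*(-185/23) = 555/23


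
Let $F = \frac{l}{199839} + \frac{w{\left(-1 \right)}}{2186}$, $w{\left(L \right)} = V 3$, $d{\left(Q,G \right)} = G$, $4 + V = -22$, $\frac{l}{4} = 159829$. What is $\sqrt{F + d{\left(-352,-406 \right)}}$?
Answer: $\frac{i \sqrt{19218950218766839965}}{218424027} \approx 20.071 i$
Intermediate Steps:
$l = 639316$ ($l = 4 \cdot 159829 = 639316$)
$V = -26$ ($V = -4 - 22 = -26$)
$w{\left(L \right)} = -78$ ($w{\left(L \right)} = \left(-26\right) 3 = -78$)
$F = \frac{690978667}{218424027}$ ($F = \frac{639316}{199839} - \frac{78}{2186} = 639316 \cdot \frac{1}{199839} - \frac{39}{1093} = \frac{639316}{199839} - \frac{39}{1093} = \frac{690978667}{218424027} \approx 3.1635$)
$\sqrt{F + d{\left(-352,-406 \right)}} = \sqrt{\frac{690978667}{218424027} - 406} = \sqrt{- \frac{87989176295}{218424027}} = \frac{i \sqrt{19218950218766839965}}{218424027}$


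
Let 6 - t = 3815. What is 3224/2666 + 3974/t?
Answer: 27186/163787 ≈ 0.16598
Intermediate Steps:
t = -3809 (t = 6 - 1*3815 = 6 - 3815 = -3809)
3224/2666 + 3974/t = 3224/2666 + 3974/(-3809) = 3224*(1/2666) + 3974*(-1/3809) = 52/43 - 3974/3809 = 27186/163787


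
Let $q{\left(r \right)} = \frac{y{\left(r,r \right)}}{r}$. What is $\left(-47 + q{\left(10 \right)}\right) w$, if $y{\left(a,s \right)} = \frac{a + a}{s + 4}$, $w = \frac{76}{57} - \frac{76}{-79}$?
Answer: $- \frac{178432}{1659} \approx -107.55$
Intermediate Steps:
$w = \frac{544}{237}$ ($w = 76 \cdot \frac{1}{57} - - \frac{76}{79} = \frac{4}{3} + \frac{76}{79} = \frac{544}{237} \approx 2.2954$)
$y{\left(a,s \right)} = \frac{2 a}{4 + s}$
$q{\left(r \right)} = \frac{2}{4 + r}$ ($q{\left(r \right)} = \frac{2 r \frac{1}{4 + r}}{r} = \frac{2}{4 + r}$)
$\left(-47 + q{\left(10 \right)}\right) w = \left(-47 + \frac{2}{4 + 10}\right) \frac{544}{237} = \left(-47 + \frac{2}{14}\right) \frac{544}{237} = \left(-47 + 2 \cdot \frac{1}{14}\right) \frac{544}{237} = \left(-47 + \frac{1}{7}\right) \frac{544}{237} = \left(- \frac{328}{7}\right) \frac{544}{237} = - \frac{178432}{1659}$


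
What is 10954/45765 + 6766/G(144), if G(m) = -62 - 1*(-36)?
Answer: -154680593/594945 ≈ -259.99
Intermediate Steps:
G(m) = -26 (G(m) = -62 + 36 = -26)
10954/45765 + 6766/G(144) = 10954/45765 + 6766/(-26) = 10954*(1/45765) + 6766*(-1/26) = 10954/45765 - 3383/13 = -154680593/594945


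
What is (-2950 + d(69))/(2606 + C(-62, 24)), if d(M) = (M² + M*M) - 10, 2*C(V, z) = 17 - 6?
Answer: 13124/5223 ≈ 2.5127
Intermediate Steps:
C(V, z) = 11/2 (C(V, z) = (17 - 6)/2 = (½)*11 = 11/2)
d(M) = -10 + 2*M² (d(M) = (M² + M²) - 10 = 2*M² - 10 = -10 + 2*M²)
(-2950 + d(69))/(2606 + C(-62, 24)) = (-2950 + (-10 + 2*69²))/(2606 + 11/2) = (-2950 + (-10 + 2*4761))/(5223/2) = (-2950 + (-10 + 9522))*(2/5223) = (-2950 + 9512)*(2/5223) = 6562*(2/5223) = 13124/5223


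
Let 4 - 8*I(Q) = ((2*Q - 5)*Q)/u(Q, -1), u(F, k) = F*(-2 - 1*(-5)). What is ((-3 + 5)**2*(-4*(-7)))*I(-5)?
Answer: 126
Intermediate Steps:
u(F, k) = 3*F (u(F, k) = F*(-2 + 5) = F*3 = 3*F)
I(Q) = 17/24 - Q/12 (I(Q) = 1/2 - (2*Q - 5)*Q/(8*(3*Q)) = 1/2 - (-5 + 2*Q)*Q*1/(3*Q)/8 = 1/2 - Q*(-5 + 2*Q)*1/(3*Q)/8 = 1/2 - (-5/3 + 2*Q/3)/8 = 1/2 + (5/24 - Q/12) = 17/24 - Q/12)
((-3 + 5)**2*(-4*(-7)))*I(-5) = ((-3 + 5)**2*(-4*(-7)))*(17/24 - 1/12*(-5)) = (2**2*28)*(17/24 + 5/12) = (4*28)*(9/8) = 112*(9/8) = 126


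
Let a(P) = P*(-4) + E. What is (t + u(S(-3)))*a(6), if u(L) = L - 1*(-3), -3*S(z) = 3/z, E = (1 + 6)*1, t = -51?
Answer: 2431/3 ≈ 810.33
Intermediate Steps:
E = 7 (E = 7*1 = 7)
S(z) = -1/z
u(L) = 3 + L (u(L) = L + 3 = 3 + L)
a(P) = 7 - 4*P (a(P) = P*(-4) + 7 = -4*P + 7 = 7 - 4*P)
(t + u(S(-3)))*a(6) = (-51 + (3 - 1/(-3)))*(7 - 4*6) = (-51 + (3 - 1*(-⅓)))*(7 - 24) = (-51 + (3 + ⅓))*(-17) = (-51 + 10/3)*(-17) = -143/3*(-17) = 2431/3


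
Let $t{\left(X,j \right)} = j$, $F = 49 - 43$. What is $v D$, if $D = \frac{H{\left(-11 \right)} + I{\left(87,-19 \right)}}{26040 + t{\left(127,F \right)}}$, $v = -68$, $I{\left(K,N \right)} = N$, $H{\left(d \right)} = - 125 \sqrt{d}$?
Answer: $\frac{646}{13023} + \frac{4250 i \sqrt{11}}{13023} \approx 0.049605 + 1.0824 i$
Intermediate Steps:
$F = 6$
$D = - \frac{19}{26046} - \frac{125 i \sqrt{11}}{26046}$ ($D = \frac{- 125 \sqrt{-11} - 19}{26040 + 6} = \frac{- 125 i \sqrt{11} - 19}{26046} = \left(- 125 i \sqrt{11} - 19\right) \frac{1}{26046} = \left(-19 - 125 i \sqrt{11}\right) \frac{1}{26046} = - \frac{19}{26046} - \frac{125 i \sqrt{11}}{26046} \approx -0.00072948 - 0.015917 i$)
$v D = - 68 \left(- \frac{19}{26046} - \frac{125 i \sqrt{11}}{26046}\right) = \frac{646}{13023} + \frac{4250 i \sqrt{11}}{13023}$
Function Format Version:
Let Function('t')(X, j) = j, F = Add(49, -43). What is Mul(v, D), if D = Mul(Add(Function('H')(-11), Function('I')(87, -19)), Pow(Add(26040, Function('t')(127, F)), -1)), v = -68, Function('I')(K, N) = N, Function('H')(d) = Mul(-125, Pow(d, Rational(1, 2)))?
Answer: Add(Rational(646, 13023), Mul(Rational(4250, 13023), I, Pow(11, Rational(1, 2)))) ≈ Add(0.049605, Mul(1.0824, I))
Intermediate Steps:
F = 6
D = Add(Rational(-19, 26046), Mul(Rational(-125, 26046), I, Pow(11, Rational(1, 2)))) (D = Mul(Add(Mul(-125, Pow(-11, Rational(1, 2))), -19), Pow(Add(26040, 6), -1)) = Mul(Add(Mul(-125, Mul(I, Pow(11, Rational(1, 2)))), -19), Pow(26046, -1)) = Mul(Add(Mul(-125, I, Pow(11, Rational(1, 2))), -19), Rational(1, 26046)) = Mul(Add(-19, Mul(-125, I, Pow(11, Rational(1, 2)))), Rational(1, 26046)) = Add(Rational(-19, 26046), Mul(Rational(-125, 26046), I, Pow(11, Rational(1, 2)))) ≈ Add(-0.00072948, Mul(-0.015917, I)))
Mul(v, D) = Mul(-68, Add(Rational(-19, 26046), Mul(Rational(-125, 26046), I, Pow(11, Rational(1, 2))))) = Add(Rational(646, 13023), Mul(Rational(4250, 13023), I, Pow(11, Rational(1, 2))))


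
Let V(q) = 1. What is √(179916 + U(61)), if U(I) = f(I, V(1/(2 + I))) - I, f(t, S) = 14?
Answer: √179869 ≈ 424.11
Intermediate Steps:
U(I) = 14 - I
√(179916 + U(61)) = √(179916 + (14 - 1*61)) = √(179916 + (14 - 61)) = √(179916 - 47) = √179869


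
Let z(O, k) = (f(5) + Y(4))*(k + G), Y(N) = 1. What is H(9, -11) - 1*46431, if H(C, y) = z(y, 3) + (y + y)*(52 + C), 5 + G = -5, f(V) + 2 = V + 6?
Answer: -47843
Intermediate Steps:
f(V) = 4 + V (f(V) = -2 + (V + 6) = -2 + (6 + V) = 4 + V)
G = -10 (G = -5 - 5 = -10)
z(O, k) = -100 + 10*k (z(O, k) = ((4 + 5) + 1)*(k - 10) = (9 + 1)*(-10 + k) = 10*(-10 + k) = -100 + 10*k)
H(C, y) = -70 + 2*y*(52 + C) (H(C, y) = (-100 + 10*3) + (y + y)*(52 + C) = (-100 + 30) + (2*y)*(52 + C) = -70 + 2*y*(52 + C))
H(9, -11) - 1*46431 = (-70 + 104*(-11) + 2*9*(-11)) - 1*46431 = (-70 - 1144 - 198) - 46431 = -1412 - 46431 = -47843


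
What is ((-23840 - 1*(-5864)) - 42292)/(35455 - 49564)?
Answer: 60268/14109 ≈ 4.2716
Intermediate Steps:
((-23840 - 1*(-5864)) - 42292)/(35455 - 49564) = ((-23840 + 5864) - 42292)/(-14109) = (-17976 - 42292)*(-1/14109) = -60268*(-1/14109) = 60268/14109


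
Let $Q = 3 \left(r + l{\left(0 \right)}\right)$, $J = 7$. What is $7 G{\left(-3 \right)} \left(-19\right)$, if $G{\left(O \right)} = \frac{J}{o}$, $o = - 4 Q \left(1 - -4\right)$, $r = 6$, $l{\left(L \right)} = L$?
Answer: $\frac{931}{360} \approx 2.5861$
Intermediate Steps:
$Q = 18$ ($Q = 3 \left(6 + 0\right) = 3 \cdot 6 = 18$)
$o = -360$ ($o = \left(-4\right) 18 \left(1 - -4\right) = - 72 \left(1 + 4\right) = \left(-72\right) 5 = -360$)
$G{\left(O \right)} = - \frac{7}{360}$ ($G{\left(O \right)} = \frac{7}{-360} = 7 \left(- \frac{1}{360}\right) = - \frac{7}{360}$)
$7 G{\left(-3 \right)} \left(-19\right) = 7 \left(- \frac{7}{360}\right) \left(-19\right) = \left(- \frac{49}{360}\right) \left(-19\right) = \frac{931}{360}$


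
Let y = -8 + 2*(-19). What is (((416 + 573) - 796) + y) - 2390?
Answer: -2243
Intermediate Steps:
y = -46 (y = -8 - 38 = -46)
(((416 + 573) - 796) + y) - 2390 = (((416 + 573) - 796) - 46) - 2390 = ((989 - 796) - 46) - 2390 = (193 - 46) - 2390 = 147 - 2390 = -2243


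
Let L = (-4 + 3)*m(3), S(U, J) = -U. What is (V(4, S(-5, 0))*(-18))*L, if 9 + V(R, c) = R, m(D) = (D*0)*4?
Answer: 0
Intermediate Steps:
m(D) = 0 (m(D) = 0*4 = 0)
V(R, c) = -9 + R
L = 0 (L = (-4 + 3)*0 = -1*0 = 0)
(V(4, S(-5, 0))*(-18))*L = ((-9 + 4)*(-18))*0 = -5*(-18)*0 = 90*0 = 0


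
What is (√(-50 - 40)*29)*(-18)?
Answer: -1566*I*√10 ≈ -4952.1*I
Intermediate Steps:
(√(-50 - 40)*29)*(-18) = (√(-90)*29)*(-18) = ((3*I*√10)*29)*(-18) = (87*I*√10)*(-18) = -1566*I*√10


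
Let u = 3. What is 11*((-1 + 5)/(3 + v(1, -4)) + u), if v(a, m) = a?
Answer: 44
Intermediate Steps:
11*((-1 + 5)/(3 + v(1, -4)) + u) = 11*((-1 + 5)/(3 + 1) + 3) = 11*(4/4 + 3) = 11*(4*(¼) + 3) = 11*(1 + 3) = 11*4 = 44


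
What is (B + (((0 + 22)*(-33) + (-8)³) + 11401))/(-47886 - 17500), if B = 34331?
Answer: -22247/32693 ≈ -0.68048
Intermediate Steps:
(B + (((0 + 22)*(-33) + (-8)³) + 11401))/(-47886 - 17500) = (34331 + (((0 + 22)*(-33) + (-8)³) + 11401))/(-47886 - 17500) = (34331 + ((22*(-33) - 512) + 11401))/(-65386) = (34331 + ((-726 - 512) + 11401))*(-1/65386) = (34331 + (-1238 + 11401))*(-1/65386) = (34331 + 10163)*(-1/65386) = 44494*(-1/65386) = -22247/32693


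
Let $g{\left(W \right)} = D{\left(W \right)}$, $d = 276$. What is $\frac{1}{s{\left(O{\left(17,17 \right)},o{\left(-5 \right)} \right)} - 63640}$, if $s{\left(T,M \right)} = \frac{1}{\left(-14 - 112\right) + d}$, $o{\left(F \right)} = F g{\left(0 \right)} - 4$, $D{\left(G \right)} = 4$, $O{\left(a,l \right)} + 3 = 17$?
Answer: $- \frac{150}{9545999} \approx -1.5713 \cdot 10^{-5}$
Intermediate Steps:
$O{\left(a,l \right)} = 14$ ($O{\left(a,l \right)} = -3 + 17 = 14$)
$g{\left(W \right)} = 4$
$o{\left(F \right)} = -4 + 4 F$ ($o{\left(F \right)} = F 4 - 4 = 4 F - 4 = -4 + 4 F$)
$s{\left(T,M \right)} = \frac{1}{150}$ ($s{\left(T,M \right)} = \frac{1}{\left(-14 - 112\right) + 276} = \frac{1}{-126 + 276} = \frac{1}{150}$)
$\frac{1}{s{\left(O{\left(17,17 \right)},o{\left(-5 \right)} \right)} - 63640} = \frac{1}{\frac{1}{150} - 63640} = \frac{1}{- \frac{9545999}{150}} = - \frac{150}{9545999}$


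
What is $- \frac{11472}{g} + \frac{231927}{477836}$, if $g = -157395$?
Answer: $\frac{13995294919}{25069665740} \approx 0.55826$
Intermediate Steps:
$- \frac{11472}{g} + \frac{231927}{477836} = - \frac{11472}{-157395} + \frac{231927}{477836} = \left(-11472\right) \left(- \frac{1}{157395}\right) + 231927 \cdot \frac{1}{477836} = \frac{3824}{52465} + \frac{231927}{477836} = \frac{13995294919}{25069665740}$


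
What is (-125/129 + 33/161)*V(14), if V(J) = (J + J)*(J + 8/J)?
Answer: -2158048/6923 ≈ -311.72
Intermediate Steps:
V(J) = 2*J*(J + 8/J) (V(J) = (2*J)*(J + 8/J) = 2*J*(J + 8/J))
(-125/129 + 33/161)*V(14) = (-125/129 + 33/161)*(16 + 2*14²) = (-125*1/129 + 33*(1/161))*(16 + 2*196) = (-125/129 + 33/161)*(16 + 392) = -15868/20769*408 = -2158048/6923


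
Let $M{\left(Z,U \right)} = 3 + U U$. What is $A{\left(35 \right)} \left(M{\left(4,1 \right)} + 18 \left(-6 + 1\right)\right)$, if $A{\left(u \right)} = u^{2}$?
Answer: $-105350$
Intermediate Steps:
$M{\left(Z,U \right)} = 3 + U^{2}$
$A{\left(35 \right)} \left(M{\left(4,1 \right)} + 18 \left(-6 + 1\right)\right) = 35^{2} \left(\left(3 + 1^{2}\right) + 18 \left(-6 + 1\right)\right) = 1225 \left(\left(3 + 1\right) + 18 \left(-5\right)\right) = 1225 \left(4 - 90\right) = 1225 \left(-86\right) = -105350$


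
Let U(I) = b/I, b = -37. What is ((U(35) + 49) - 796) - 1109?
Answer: -64997/35 ≈ -1857.1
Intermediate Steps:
U(I) = -37/I
((U(35) + 49) - 796) - 1109 = ((-37/35 + 49) - 796) - 1109 = (1678/35 - 796) - 1109 = -26182/35 - 1109 = -64997/35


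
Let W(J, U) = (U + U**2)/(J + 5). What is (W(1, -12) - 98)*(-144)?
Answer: 10944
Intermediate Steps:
W(J, U) = (U + U**2)/(5 + J)
(W(1, -12) - 98)*(-144) = (-12*(1 - 12)/(5 + 1) - 98)*(-144) = (-12*(-11)/6 - 98)*(-144) = (-12*1/6*(-11) - 98)*(-144) = (22 - 98)*(-144) = -76*(-144) = 10944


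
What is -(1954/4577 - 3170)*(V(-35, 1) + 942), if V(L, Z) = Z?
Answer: 594792576/199 ≈ 2.9889e+6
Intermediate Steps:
-(1954/4577 - 3170)*(V(-35, 1) + 942) = -(1954/4577 - 3170)*(1 + 942) = -(1954*(1/4577) - 3170)*943 = -(1954/4577 - 3170)*943 = -(-14507136)*943/4577 = -1*(-594792576/199) = 594792576/199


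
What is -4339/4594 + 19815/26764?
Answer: -12549443/61476908 ≈ -0.20413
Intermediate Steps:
-4339/4594 + 19815/26764 = -12549443/61476908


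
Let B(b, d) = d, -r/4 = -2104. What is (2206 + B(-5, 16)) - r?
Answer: -6194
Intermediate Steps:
r = 8416 (r = -4*(-2104) = 8416)
(2206 + B(-5, 16)) - r = (2206 + 16) - 1*8416 = 2222 - 8416 = -6194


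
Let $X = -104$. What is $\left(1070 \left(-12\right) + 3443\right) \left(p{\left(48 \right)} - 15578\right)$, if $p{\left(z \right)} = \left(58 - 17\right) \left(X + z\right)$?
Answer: $167961978$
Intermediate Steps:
$p{\left(z \right)} = -4264 + 41 z$ ($p{\left(z \right)} = \left(58 - 17\right) \left(-104 + z\right) = 41 \left(-104 + z\right) = -4264 + 41 z$)
$\left(1070 \left(-12\right) + 3443\right) \left(p{\left(48 \right)} - 15578\right) = \left(1070 \left(-12\right) + 3443\right) \left(\left(-4264 + 41 \cdot 48\right) - 15578\right) = \left(-12840 + 3443\right) \left(\left(-4264 + 1968\right) - 15578\right) = - 9397 \left(-2296 - 15578\right) = \left(-9397\right) \left(-17874\right) = 167961978$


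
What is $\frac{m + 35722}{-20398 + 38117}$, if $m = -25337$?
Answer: $\frac{10385}{17719} \approx 0.58609$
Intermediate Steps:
$\frac{m + 35722}{-20398 + 38117} = \frac{-25337 + 35722}{-20398 + 38117} = \frac{10385}{17719}$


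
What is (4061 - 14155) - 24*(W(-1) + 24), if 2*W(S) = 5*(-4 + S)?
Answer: -10370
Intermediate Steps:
W(S) = -10 + 5*S/2 (W(S) = (5*(-4 + S))/2 = (-20 + 5*S)/2 = -10 + 5*S/2)
(4061 - 14155) - 24*(W(-1) + 24) = (4061 - 14155) - 24*((-10 + (5/2)*(-1)) + 24) = -10094 - 24*((-10 - 5/2) + 24) = -10094 - 24*(-25/2 + 24) = -10094 - 24*23/2 = -10094 - 276 = -10370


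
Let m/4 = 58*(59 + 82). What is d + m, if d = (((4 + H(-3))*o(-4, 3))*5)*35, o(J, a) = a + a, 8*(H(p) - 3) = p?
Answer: 158673/4 ≈ 39668.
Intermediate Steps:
H(p) = 3 + p/8
o(J, a) = 2*a
m = 32712 (m = 4*(58*(59 + 82)) = 4*(58*141) = 4*8178 = 32712)
d = 27825/4 (d = (((4 + (3 + (⅛)*(-3)))*(2*3))*5)*35 = (((4 + (3 - 3/8))*6)*5)*35 = (((4 + 21/8)*6)*5)*35 = (((53/8)*6)*5)*35 = ((159/4)*5)*35 = (795/4)*35 = 27825/4 ≈ 6956.3)
d + m = 27825/4 + 32712 = 158673/4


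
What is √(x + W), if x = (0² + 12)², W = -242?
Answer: 7*I*√2 ≈ 9.8995*I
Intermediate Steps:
x = 144 (x = (0 + 12)² = 12² = 144)
√(x + W) = √(144 - 242) = √(-98) = 7*I*√2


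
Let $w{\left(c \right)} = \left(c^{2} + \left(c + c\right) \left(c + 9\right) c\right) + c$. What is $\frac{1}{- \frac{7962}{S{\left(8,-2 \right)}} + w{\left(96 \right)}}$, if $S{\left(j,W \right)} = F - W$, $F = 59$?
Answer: $\frac{61}{118617030} \approx 5.1426 \cdot 10^{-7}$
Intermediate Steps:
$S{\left(j,W \right)} = 59 - W$
$w{\left(c \right)} = c + c^{2} + 2 c^{2} \left(9 + c\right)$ ($w{\left(c \right)} = \left(c^{2} + 2 c \left(9 + c\right) c\right) + c = \left(c^{2} + 2 c^{2} \left(9 + c\right)\right) + c = c + c^{2} + 2 c^{2} \left(9 + c\right)$)
$\frac{1}{- \frac{7962}{S{\left(8,-2 \right)}} + w{\left(96 \right)}} = \frac{1}{- \frac{7962}{59 - -2} + 96 \left(1 + 2 \cdot 96^{2} + 19 \cdot 96\right)} = \frac{1}{- \frac{7962}{59 + 2} + 96 \left(1 + 2 \cdot 9216 + 1824\right)} = \frac{1}{- \frac{7962}{61} + 96 \left(1 + 18432 + 1824\right)} = \frac{1}{\left(-7962\right) \frac{1}{61} + 96 \cdot 20257} = \frac{1}{- \frac{7962}{61} + 1944672} = \frac{1}{\frac{118617030}{61}} = \frac{61}{118617030}$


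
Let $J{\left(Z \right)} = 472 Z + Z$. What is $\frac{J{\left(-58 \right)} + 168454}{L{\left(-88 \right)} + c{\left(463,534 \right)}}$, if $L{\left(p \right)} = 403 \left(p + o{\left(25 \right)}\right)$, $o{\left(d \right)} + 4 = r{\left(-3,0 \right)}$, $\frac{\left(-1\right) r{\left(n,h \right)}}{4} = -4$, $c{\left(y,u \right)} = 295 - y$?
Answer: $- \frac{35255}{7699} \approx -4.5792$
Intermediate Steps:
$J{\left(Z \right)} = 473 Z$
$r{\left(n,h \right)} = 16$ ($r{\left(n,h \right)} = \left(-4\right) \left(-4\right) = 16$)
$o{\left(d \right)} = 12$ ($o{\left(d \right)} = -4 + 16 = 12$)
$L{\left(p \right)} = 4836 + 403 p$ ($L{\left(p \right)} = 403 \left(p + 12\right) = 403 \left(12 + p\right) = 4836 + 403 p$)
$\frac{J{\left(-58 \right)} + 168454}{L{\left(-88 \right)} + c{\left(463,534 \right)}} = \frac{473 \left(-58\right) + 168454}{\left(4836 + 403 \left(-88\right)\right) + \left(295 - 463\right)} = \frac{-27434 + 168454}{\left(4836 - 35464\right) + \left(295 - 463\right)} = \frac{141020}{-30628 - 168} = \frac{141020}{-30796} = 141020 \left(- \frac{1}{30796}\right) = - \frac{35255}{7699}$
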